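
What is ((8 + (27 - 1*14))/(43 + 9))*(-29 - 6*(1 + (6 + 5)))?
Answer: -2121/52 ≈ -40.788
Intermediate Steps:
((8 + (27 - 1*14))/(43 + 9))*(-29 - 6*(1 + (6 + 5))) = ((8 + (27 - 14))/52)*(-29 - 6*(1 + 11)) = ((8 + 13)*(1/52))*(-29 - 6*12) = (21*(1/52))*(-29 - 72) = (21/52)*(-101) = -2121/52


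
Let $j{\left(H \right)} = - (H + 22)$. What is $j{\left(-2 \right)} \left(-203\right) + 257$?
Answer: $4317$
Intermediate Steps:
$j{\left(H \right)} = -22 - H$ ($j{\left(H \right)} = - (22 + H) = -22 - H$)
$j{\left(-2 \right)} \left(-203\right) + 257 = \left(-22 - -2\right) \left(-203\right) + 257 = \left(-22 + 2\right) \left(-203\right) + 257 = \left(-20\right) \left(-203\right) + 257 = 4060 + 257 = 4317$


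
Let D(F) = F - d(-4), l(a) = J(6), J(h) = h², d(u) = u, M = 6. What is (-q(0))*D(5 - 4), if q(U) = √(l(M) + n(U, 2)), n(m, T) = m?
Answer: -30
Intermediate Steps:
l(a) = 36 (l(a) = 6² = 36)
D(F) = 4 + F (D(F) = F - 1*(-4) = F + 4 = 4 + F)
q(U) = √(36 + U)
(-q(0))*D(5 - 4) = (-√(36 + 0))*(4 + (5 - 4)) = (-√36)*(4 + 1) = -1*6*5 = -6*5 = -30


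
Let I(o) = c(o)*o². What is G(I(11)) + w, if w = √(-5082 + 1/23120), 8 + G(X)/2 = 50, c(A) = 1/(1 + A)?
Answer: 84 + I*√587479195/340 ≈ 84.0 + 71.288*I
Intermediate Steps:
I(o) = o²/(1 + o)
G(X) = 84 (G(X) = -16 + 2*50 = -16 + 100 = 84)
w = I*√587479195/340 (w = √(-5082 + 1/23120) = √(-117495839/23120) = I*√587479195/340 ≈ 71.288*I)
G(I(11)) + w = 84 + I*√587479195/340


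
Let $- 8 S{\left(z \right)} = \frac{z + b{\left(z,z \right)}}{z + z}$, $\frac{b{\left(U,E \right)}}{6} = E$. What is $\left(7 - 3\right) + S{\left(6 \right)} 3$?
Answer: $\frac{43}{16} \approx 2.6875$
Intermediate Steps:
$b{\left(U,E \right)} = 6 E$
$S{\left(z \right)} = - \frac{7}{16}$ ($S{\left(z \right)} = - \frac{\left(z + 6 z\right) \frac{1}{z + z}}{8} = - \frac{7 z \frac{1}{2 z}}{8} = \left(- \frac{1}{8}\right) \frac{7}{2} = - \frac{7}{16}$)
$\left(7 - 3\right) + S{\left(6 \right)} 3 = \left(7 - 3\right) - \frac{21}{16} = 4 - \frac{21}{16} = \frac{43}{16}$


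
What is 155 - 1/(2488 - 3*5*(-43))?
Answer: 485614/3133 ≈ 155.00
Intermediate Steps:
155 - 1/(2488 - 3*5*(-43)) = 155 - 1/(2488 - 15*(-43)) = 155 - 1/(2488 + 645) = 155 - 1/3133 = 485614/3133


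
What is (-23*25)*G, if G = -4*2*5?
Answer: 23000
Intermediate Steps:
G = -40 (G = -8*5 = -40)
(-23*25)*G = -23*25*(-40) = -575*(-40) = 23000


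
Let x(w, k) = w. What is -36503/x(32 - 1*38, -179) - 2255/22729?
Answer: 829663157/136374 ≈ 6083.7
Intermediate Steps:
-36503/x(32 - 1*38, -179) - 2255/22729 = -36503/(32 - 1*38) - 2255/22729 = -36503/(32 - 38) - 2255*1/22729 = -36503/(-6) - 2255/22729 = -36503*(-1/6) - 2255/22729 = 36503/6 - 2255/22729 = 829663157/136374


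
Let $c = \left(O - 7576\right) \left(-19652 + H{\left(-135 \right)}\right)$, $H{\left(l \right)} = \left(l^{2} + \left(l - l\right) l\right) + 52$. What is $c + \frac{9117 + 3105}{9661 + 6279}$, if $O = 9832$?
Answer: $- \frac{24722933889}{7970} \approx -3.102 \cdot 10^{6}$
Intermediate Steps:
$H{\left(l \right)} = 52 + l^{2}$ ($H{\left(l \right)} = \left(l^{2} + 0 l\right) + 52 = \left(l^{2} + 0\right) + 52 = l^{2} + 52 = 52 + l^{2}$)
$c = -3102000$ ($c = \left(9832 - 7576\right) \left(-19652 + \left(52 + \left(-135\right)^{2}\right)\right) = 2256 \left(-19652 + \left(52 + 18225\right)\right) = 2256 \left(-19652 + 18277\right) = 2256 \left(-1375\right) = -3102000$)
$c + \frac{9117 + 3105}{9661 + 6279} = -3102000 + \frac{9117 + 3105}{9661 + 6279} = -3102000 + \frac{12222}{15940} = -3102000 + 12222 \cdot \frac{1}{15940} = -3102000 + \frac{6111}{7970} = - \frac{24722933889}{7970}$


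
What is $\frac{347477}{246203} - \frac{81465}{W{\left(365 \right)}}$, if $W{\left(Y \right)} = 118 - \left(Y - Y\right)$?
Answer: $- \frac{20015925109}{29051954} \approx -688.97$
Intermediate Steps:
$W{\left(Y \right)} = 118$ ($W{\left(Y \right)} = 118 - 0 = 118 + 0 = 118$)
$\frac{347477}{246203} - \frac{81465}{W{\left(365 \right)}} = \frac{347477}{246203} - \frac{81465}{118} = - \frac{20015925109}{29051954}$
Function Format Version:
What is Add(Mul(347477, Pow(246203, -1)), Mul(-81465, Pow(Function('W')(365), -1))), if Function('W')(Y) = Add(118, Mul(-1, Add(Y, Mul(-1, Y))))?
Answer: Rational(-20015925109, 29051954) ≈ -688.97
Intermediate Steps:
Function('W')(Y) = 118 (Function('W')(Y) = Add(118, Mul(-1, 0)) = Add(118, 0) = 118)
Add(Mul(347477, Pow(246203, -1)), Mul(-81465, Pow(Function('W')(365), -1))) = Add(Mul(347477, Pow(246203, -1)), Mul(-81465, Pow(118, -1))) = Add(Mul(347477, Rational(1, 246203)), Mul(-81465, Rational(1, 118))) = Add(Rational(347477, 246203), Rational(-81465, 118)) = Rational(-20015925109, 29051954)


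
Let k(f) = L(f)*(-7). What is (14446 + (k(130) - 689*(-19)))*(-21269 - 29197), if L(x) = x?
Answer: -1343758182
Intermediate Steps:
k(f) = -7*f (k(f) = f*(-7) = -7*f)
(14446 + (k(130) - 689*(-19)))*(-21269 - 29197) = (14446 + (-7*130 - 689*(-19)))*(-21269 - 29197) = (14446 + (-910 - 1*(-13091)))*(-50466) = (14446 + (-910 + 13091))*(-50466) = (14446 + 12181)*(-50466) = 26627*(-50466) = -1343758182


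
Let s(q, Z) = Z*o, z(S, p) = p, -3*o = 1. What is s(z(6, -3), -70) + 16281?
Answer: 48913/3 ≈ 16304.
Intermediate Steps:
o = -⅓ (o = -⅓*1 = -⅓ ≈ -0.33333)
s(q, Z) = -Z/3 (s(q, Z) = Z*(-⅓) = -Z/3)
s(z(6, -3), -70) + 16281 = -⅓*(-70) + 16281 = 70/3 + 16281 = 48913/3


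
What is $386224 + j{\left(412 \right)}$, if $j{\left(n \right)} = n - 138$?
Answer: $386498$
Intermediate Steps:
$j{\left(n \right)} = -138 + n$ ($j{\left(n \right)} = n - 138 = -138 + n$)
$386224 + j{\left(412 \right)} = 386224 + \left(-138 + 412\right) = 386224 + 274 = 386498$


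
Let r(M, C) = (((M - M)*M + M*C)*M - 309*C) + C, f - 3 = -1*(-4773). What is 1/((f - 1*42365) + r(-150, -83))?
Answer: -1/1879525 ≈ -5.3205e-7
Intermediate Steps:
f = 4776 (f = 3 - 1*(-4773) = 3 + 4773 = 4776)
r(M, C) = -308*C + C*M² (r(M, C) = ((0*M + C*M)*M - 309*C) + C = ((0 + C*M)*M - 309*C) + C = ((C*M)*M - 309*C) + C = (C*M² - 309*C) + C = (-309*C + C*M²) + C = -308*C + C*M²)
1/((f - 1*42365) + r(-150, -83)) = 1/((4776 - 1*42365) - 83*(-308 + (-150)²)) = 1/((4776 - 42365) - 83*(-308 + 22500)) = 1/(-37589 - 83*22192) = 1/(-37589 - 1841936) = 1/(-1879525) = -1/1879525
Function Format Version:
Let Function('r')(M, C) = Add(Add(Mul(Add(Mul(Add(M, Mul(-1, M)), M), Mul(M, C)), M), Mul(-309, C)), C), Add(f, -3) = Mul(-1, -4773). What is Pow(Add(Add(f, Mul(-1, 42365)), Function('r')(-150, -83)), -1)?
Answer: Rational(-1, 1879525) ≈ -5.3205e-7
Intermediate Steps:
f = 4776 (f = Add(3, Mul(-1, -4773)) = Add(3, 4773) = 4776)
Function('r')(M, C) = Add(Mul(-308, C), Mul(C, Pow(M, 2))) (Function('r')(M, C) = Add(Add(Mul(Add(Mul(0, M), Mul(C, M)), M), Mul(-309, C)), C) = Add(Add(Mul(Add(0, Mul(C, M)), M), Mul(-309, C)), C) = Add(Add(Mul(Mul(C, M), M), Mul(-309, C)), C) = Add(Add(Mul(C, Pow(M, 2)), Mul(-309, C)), C) = Add(Add(Mul(-309, C), Mul(C, Pow(M, 2))), C) = Add(Mul(-308, C), Mul(C, Pow(M, 2))))
Pow(Add(Add(f, Mul(-1, 42365)), Function('r')(-150, -83)), -1) = Pow(Add(Add(4776, Mul(-1, 42365)), Mul(-83, Add(-308, Pow(-150, 2)))), -1) = Pow(Add(Add(4776, -42365), Mul(-83, Add(-308, 22500))), -1) = Pow(Add(-37589, Mul(-83, 22192)), -1) = Pow(Add(-37589, -1841936), -1) = Pow(-1879525, -1) = Rational(-1, 1879525)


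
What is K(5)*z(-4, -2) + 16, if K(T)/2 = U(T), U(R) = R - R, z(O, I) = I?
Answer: 16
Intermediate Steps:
U(R) = 0
K(T) = 0 (K(T) = 2*0 = 0)
K(5)*z(-4, -2) + 16 = 0*(-2) + 16 = 0 + 16 = 16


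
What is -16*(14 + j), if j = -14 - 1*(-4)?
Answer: -64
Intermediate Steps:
j = -10 (j = -14 + 4 = -10)
-16*(14 + j) = -16*(14 - 10) = -16*4 = -64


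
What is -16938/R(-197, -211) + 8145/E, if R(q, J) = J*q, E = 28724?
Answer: -147963897/1193970508 ≈ -0.12393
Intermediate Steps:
-16938/R(-197, -211) + 8145/E = -16938/((-211*(-197))) + 8145/28724 = -16938/41567 + 8145*(1/28724) = -16938*1/41567 + 8145/28724 = -16938/41567 + 8145/28724 = -147963897/1193970508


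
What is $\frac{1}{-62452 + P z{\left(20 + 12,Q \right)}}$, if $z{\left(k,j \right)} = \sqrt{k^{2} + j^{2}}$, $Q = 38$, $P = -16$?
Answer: $- \frac{15613}{974905124} + \frac{2 \sqrt{617}}{243726281} \approx -1.5811 \cdot 10^{-5}$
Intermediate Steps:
$z{\left(k,j \right)} = \sqrt{j^{2} + k^{2}}$
$\frac{1}{-62452 + P z{\left(20 + 12,Q \right)}} = \frac{1}{-62452 - 16 \sqrt{38^{2} + \left(20 + 12\right)^{2}}} = \frac{1}{-62452 - 16 \sqrt{1444 + 32^{2}}} = \frac{1}{-62452 - 16 \sqrt{1444 + 1024}} = \frac{1}{-62452 - 16 \sqrt{2468}} = \frac{1}{-62452 - 16 \cdot 2 \sqrt{617}} = \frac{1}{-62452 - 32 \sqrt{617}}$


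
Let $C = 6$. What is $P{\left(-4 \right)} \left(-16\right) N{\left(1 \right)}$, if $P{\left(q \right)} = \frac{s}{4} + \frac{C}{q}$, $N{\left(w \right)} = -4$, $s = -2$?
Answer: $-128$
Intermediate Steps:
$P{\left(q \right)} = - \frac{1}{2} + \frac{6}{q}$ ($P{\left(q \right)} = - \frac{2}{4} + \frac{6}{q} = \left(-2\right) \frac{1}{4} + \frac{6}{q} = - \frac{1}{2} + \frac{6}{q}$)
$P{\left(-4 \right)} \left(-16\right) N{\left(1 \right)} = \frac{12 - -4}{2 \left(-4\right)} \left(-16\right) \left(-4\right) = \frac{1}{2} \left(- \frac{1}{4}\right) \left(12 + 4\right) \left(-16\right) \left(-4\right) = \frac{1}{2} \left(- \frac{1}{4}\right) 16 \left(-16\right) \left(-4\right) = \left(-2\right) \left(-16\right) \left(-4\right) = 32 \left(-4\right) = -128$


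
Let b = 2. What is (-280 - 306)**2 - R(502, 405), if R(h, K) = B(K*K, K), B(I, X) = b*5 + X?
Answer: 342981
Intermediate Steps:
B(I, X) = 10 + X (B(I, X) = 2*5 + X = 10 + X)
R(h, K) = 10 + K
(-280 - 306)**2 - R(502, 405) = (-280 - 306)**2 - (10 + 405) = (-586)**2 - 1*415 = 343396 - 415 = 342981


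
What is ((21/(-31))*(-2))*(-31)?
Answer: -42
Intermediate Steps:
((21/(-31))*(-2))*(-31) = ((21*(-1/31))*(-2))*(-31) = -21/31*(-2)*(-31) = (42/31)*(-31) = -42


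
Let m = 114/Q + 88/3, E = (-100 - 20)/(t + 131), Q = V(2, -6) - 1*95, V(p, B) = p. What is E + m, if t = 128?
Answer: 665866/24087 ≈ 27.644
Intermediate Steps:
Q = -93 (Q = 2 - 1*95 = 2 - 95 = -93)
E = -120/259 (E = (-100 - 20)/(128 + 131) = -120/259 ≈ -0.46332)
m = 2614/93 (m = 114/(-93) + 88/3 = 114*(-1/93) + 88*(⅓) = -38/31 + 88/3 = 2614/93 ≈ 28.108)
E + m = -120/259 + 2614/93 = 665866/24087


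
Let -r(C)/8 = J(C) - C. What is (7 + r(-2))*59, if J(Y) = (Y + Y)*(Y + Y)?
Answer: -8083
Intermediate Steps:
J(Y) = 4*Y² (J(Y) = (2*Y)*(2*Y) = 4*Y²)
r(C) = -32*C² + 8*C (r(C) = -8*(4*C² - C) = -8*(-C + 4*C²) = -32*C² + 8*C)
(7 + r(-2))*59 = (7 + 8*(-2)*(1 - 4*(-2)))*59 = (7 + 8*(-2)*(1 + 8))*59 = (7 + 8*(-2)*9)*59 = (7 - 144)*59 = -137*59 = -8083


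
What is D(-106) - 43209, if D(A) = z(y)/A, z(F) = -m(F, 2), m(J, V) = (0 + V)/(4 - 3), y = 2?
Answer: -2290076/53 ≈ -43209.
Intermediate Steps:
m(J, V) = V (m(J, V) = V/1 = V*1 = V)
z(F) = -2 (z(F) = -1*2 = -2)
D(A) = -2/A
D(-106) - 43209 = -2/(-106) - 43209 = -2*(-1/106) - 43209 = 1/53 - 43209 = -2290076/53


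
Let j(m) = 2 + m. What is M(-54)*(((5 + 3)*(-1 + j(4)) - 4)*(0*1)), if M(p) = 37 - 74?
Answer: 0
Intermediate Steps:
M(p) = -37
M(-54)*(((5 + 3)*(-1 + j(4)) - 4)*(0*1)) = -37*((5 + 3)*(-1 + (2 + 4)) - 4)*0*1 = -37*(8*(-1 + 6) - 4)*0 = -37*(8*5 - 4)*0 = -37*(40 - 4)*0 = -1332*0 = -37*0 = 0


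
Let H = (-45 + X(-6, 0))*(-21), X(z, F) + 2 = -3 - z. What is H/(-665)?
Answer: -132/95 ≈ -1.3895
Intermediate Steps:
X(z, F) = -5 - z (X(z, F) = -2 + (-3 - z) = -5 - z)
H = 924 (H = (-45 + (-5 - 1*(-6)))*(-21) = (-45 + (-5 + 6))*(-21) = (-45 + 1)*(-21) = -44*(-21) = 924)
H/(-665) = 924/(-665) = 924*(-1/665) = -132/95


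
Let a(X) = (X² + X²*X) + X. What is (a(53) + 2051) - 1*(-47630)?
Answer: 201420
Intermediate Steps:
a(X) = X + X² + X³ (a(X) = (X² + X³) + X = X + X² + X³)
(a(53) + 2051) - 1*(-47630) = (53*(1 + 53 + 53²) + 2051) - 1*(-47630) = (53*(1 + 53 + 2809) + 2051) + 47630 = (53*2863 + 2051) + 47630 = (151739 + 2051) + 47630 = 153790 + 47630 = 201420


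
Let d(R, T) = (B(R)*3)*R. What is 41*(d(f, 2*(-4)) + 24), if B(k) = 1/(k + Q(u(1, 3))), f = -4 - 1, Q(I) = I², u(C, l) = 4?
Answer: 10209/11 ≈ 928.09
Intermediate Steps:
f = -5
B(k) = 1/(16 + k) (B(k) = 1/(k + 4²) = 1/(k + 16) = 1/(16 + k))
d(R, T) = 3*R/(16 + R) (d(R, T) = (3/(16 + R))*R = 3*R/(16 + R))
41*(d(f, 2*(-4)) + 24) = 41*(3*(-5)/(16 - 5) + 24) = 41*(3*(-5)/11 + 24) = 41*(3*(-5)*(1/11) + 24) = 41*(-15/11 + 24) = 41*(249/11) = 10209/11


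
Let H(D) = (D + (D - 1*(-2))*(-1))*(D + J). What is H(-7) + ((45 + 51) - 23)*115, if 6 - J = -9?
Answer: 8379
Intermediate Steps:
J = 15 (J = 6 - 1*(-9) = 6 + 9 = 15)
H(D) = -30 - 2*D (H(D) = (D + (D - 1*(-2))*(-1))*(D + 15) = (D + (D + 2)*(-1))*(15 + D) = (D + (2 + D)*(-1))*(15 + D) = (D + (-2 - D))*(15 + D) = -2*(15 + D) = -30 - 2*D)
H(-7) + ((45 + 51) - 23)*115 = (-30 - 2*(-7)) + ((45 + 51) - 23)*115 = (-30 + 14) + (96 - 23)*115 = -16 + 73*115 = -16 + 8395 = 8379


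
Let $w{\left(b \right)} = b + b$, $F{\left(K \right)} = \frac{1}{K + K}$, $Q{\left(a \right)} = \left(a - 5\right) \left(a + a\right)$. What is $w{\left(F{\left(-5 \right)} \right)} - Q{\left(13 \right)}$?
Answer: $- \frac{1041}{5} \approx -208.2$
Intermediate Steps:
$Q{\left(a \right)} = 2 a \left(-5 + a\right)$ ($Q{\left(a \right)} = \left(-5 + a\right) 2 a = 2 a \left(-5 + a\right)$)
$F{\left(K \right)} = \frac{1}{2 K}$
$w{\left(b \right)} = 2 b$
$w{\left(F{\left(-5 \right)} \right)} - Q{\left(13 \right)} = 2 \frac{1}{2 \left(-5\right)} - 2 \cdot 13 \left(-5 + 13\right) = 2 \cdot \frac{1}{2} \left(- \frac{1}{5}\right) - 2 \cdot 13 \cdot 8 = 2 \left(- \frac{1}{10}\right) - 208 = - \frac{1}{5} - 208 = - \frac{1041}{5}$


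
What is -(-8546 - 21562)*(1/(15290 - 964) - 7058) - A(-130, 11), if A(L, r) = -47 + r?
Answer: -117088726470/551 ≈ -2.1250e+8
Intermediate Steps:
-(-8546 - 21562)*(1/(15290 - 964) - 7058) - A(-130, 11) = -(-8546 - 21562)*(1/(15290 - 964) - 7058) - (-47 + 11) = -(-30108)*(1/14326 - 7058) - 1*(-36) = -(-30108)*(1/14326 - 7058) + 36 = -(-30108)*(-101112907)/14326 + 36 = -1*117088746306/551 + 36 = -117088746306/551 + 36 = -117088726470/551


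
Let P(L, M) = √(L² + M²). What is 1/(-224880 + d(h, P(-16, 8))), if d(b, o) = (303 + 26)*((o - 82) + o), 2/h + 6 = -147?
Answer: -125929/31646951842 - 1316*√5/15823475921 ≈ -4.1652e-6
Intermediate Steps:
h = -2/153 (h = 2/(-6 - 147) = 2/(-153) = 2*(-1/153) = -2/153 ≈ -0.013072)
d(b, o) = -26978 + 658*o (d(b, o) = 329*((-82 + o) + o) = 329*(-82 + 2*o) = -26978 + 658*o)
1/(-224880 + d(h, P(-16, 8))) = 1/(-224880 + (-26978 + 658*√((-16)² + 8²))) = 1/(-224880 + (-26978 + 658*√(256 + 64))) = 1/(-224880 + (-26978 + 658*√320)) = 1/(-224880 + (-26978 + 658*(8*√5))) = 1/(-224880 + (-26978 + 5264*√5)) = 1/(-251858 + 5264*√5)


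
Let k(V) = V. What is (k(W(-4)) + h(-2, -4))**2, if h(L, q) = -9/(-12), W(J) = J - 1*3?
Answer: 625/16 ≈ 39.063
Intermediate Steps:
W(J) = -3 + J (W(J) = J - 3 = -3 + J)
h(L, q) = 3/4 (h(L, q) = -9*(-1/12) = 3/4)
(k(W(-4)) + h(-2, -4))**2 = ((-3 - 4) + 3/4)**2 = (-7 + 3/4)**2 = (-25/4)**2 = 625/16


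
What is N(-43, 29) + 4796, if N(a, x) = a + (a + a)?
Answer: 4667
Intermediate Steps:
N(a, x) = 3*a (N(a, x) = a + 2*a = 3*a)
N(-43, 29) + 4796 = 3*(-43) + 4796 = -129 + 4796 = 4667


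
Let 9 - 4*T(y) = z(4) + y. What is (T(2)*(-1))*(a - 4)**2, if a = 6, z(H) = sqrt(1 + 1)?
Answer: -7 + sqrt(2) ≈ -5.5858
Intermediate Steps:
z(H) = sqrt(2)
T(y) = 9/4 - y/4 - sqrt(2)/4 (T(y) = 9/4 - (sqrt(2) + y)/4 = 9/4 - (y + sqrt(2))/4 = 9/4 + (-y/4 - sqrt(2)/4) = 9/4 - y/4 - sqrt(2)/4)
(T(2)*(-1))*(a - 4)**2 = ((9/4 - 1/4*2 - sqrt(2)/4)*(-1))*(6 - 4)**2 = ((9/4 - 1/2 - sqrt(2)/4)*(-1))*2**2 = ((7/4 - sqrt(2)/4)*(-1))*4 = (-7/4 + sqrt(2)/4)*4 = -7 + sqrt(2)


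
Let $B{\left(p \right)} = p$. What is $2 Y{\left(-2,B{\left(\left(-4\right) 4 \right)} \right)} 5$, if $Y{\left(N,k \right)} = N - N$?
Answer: $0$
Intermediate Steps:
$Y{\left(N,k \right)} = 0$
$2 Y{\left(-2,B{\left(\left(-4\right) 4 \right)} \right)} 5 = 2 \cdot 0 \cdot 5 = 0 \cdot 5 = 0$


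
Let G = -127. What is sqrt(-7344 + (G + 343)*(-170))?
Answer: 36*I*sqrt(34) ≈ 209.91*I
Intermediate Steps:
sqrt(-7344 + (G + 343)*(-170)) = sqrt(-7344 + (-127 + 343)*(-170)) = sqrt(-7344 + 216*(-170)) = sqrt(-7344 - 36720) = sqrt(-44064) = 36*I*sqrt(34)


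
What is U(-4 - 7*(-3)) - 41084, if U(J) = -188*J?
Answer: -44280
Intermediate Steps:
U(-4 - 7*(-3)) - 41084 = -188*(-4 - 7*(-3)) - 41084 = -188*(-4 + 21) - 41084 = -188*17 - 41084 = -3196 - 41084 = -44280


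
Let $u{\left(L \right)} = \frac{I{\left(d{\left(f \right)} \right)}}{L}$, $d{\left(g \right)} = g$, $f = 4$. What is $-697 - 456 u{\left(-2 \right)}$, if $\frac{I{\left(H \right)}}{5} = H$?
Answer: $3863$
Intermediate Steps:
$I{\left(H \right)} = 5 H$
$u{\left(L \right)} = \frac{20}{L}$ ($u{\left(L \right)} = \frac{5 \cdot 4}{L} = \frac{20}{L}$)
$-697 - 456 u{\left(-2 \right)} = -697 - 456 \frac{20}{-2} = -697 - 456 \cdot 20 \left(- \frac{1}{2}\right) = -697 - -4560 = -697 + 4560 = 3863$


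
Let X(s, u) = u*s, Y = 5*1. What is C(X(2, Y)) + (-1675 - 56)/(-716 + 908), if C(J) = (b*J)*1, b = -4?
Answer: -3137/64 ≈ -49.016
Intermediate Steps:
Y = 5
X(s, u) = s*u
C(J) = -4*J (C(J) = -4*J*1 = -4*J)
C(X(2, Y)) + (-1675 - 56)/(-716 + 908) = -8*5 + (-1675 - 56)/(-716 + 908) = -4*10 - 1731/192 = -40 - 1731*1/192 = -40 - 577/64 = -3137/64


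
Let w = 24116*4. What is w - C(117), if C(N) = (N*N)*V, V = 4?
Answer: 41708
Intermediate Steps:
w = 96464
C(N) = 4*N² (C(N) = (N*N)*4 = N²*4 = 4*N²)
w - C(117) = 96464 - 4*117² = 96464 - 4*13689 = 96464 - 1*54756 = 96464 - 54756 = 41708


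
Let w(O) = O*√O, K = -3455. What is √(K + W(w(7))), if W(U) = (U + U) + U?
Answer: √(-3455 + 21*√7) ≈ 58.305*I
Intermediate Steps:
w(O) = O^(3/2)
W(U) = 3*U (W(U) = 2*U + U = 3*U)
√(K + W(w(7))) = √(-3455 + 3*7^(3/2)) = √(-3455 + 3*(7*√7)) = √(-3455 + 21*√7)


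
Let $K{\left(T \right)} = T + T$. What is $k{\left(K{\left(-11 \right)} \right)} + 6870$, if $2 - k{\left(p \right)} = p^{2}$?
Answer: $6388$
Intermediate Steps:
$K{\left(T \right)} = 2 T$
$k{\left(p \right)} = 2 - p^{2}$
$k{\left(K{\left(-11 \right)} \right)} + 6870 = \left(2 - \left(2 \left(-11\right)\right)^{2}\right) + 6870 = \left(2 - \left(-22\right)^{2}\right) + 6870 = \left(2 - 484\right) + 6870 = -482 + 6870 = 6388$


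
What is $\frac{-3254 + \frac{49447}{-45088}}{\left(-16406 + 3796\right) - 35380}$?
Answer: $\frac{146765799}{2163773120} \approx 0.067829$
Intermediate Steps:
$\frac{-3254 + \frac{49447}{-45088}}{\left(-16406 + 3796\right) - 35380} = \frac{-3254 + 49447 \left(- \frac{1}{45088}\right)}{-12610 - 35380} = \frac{-3254 - \frac{49447}{45088}}{-47990} = \left(- \frac{146765799}{45088}\right) \left(- \frac{1}{47990}\right) = \frac{146765799}{2163773120}$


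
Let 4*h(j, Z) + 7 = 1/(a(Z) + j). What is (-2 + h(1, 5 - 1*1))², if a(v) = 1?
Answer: 841/64 ≈ 13.141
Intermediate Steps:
h(j, Z) = -7/4 + 1/(4*(1 + j))
(-2 + h(1, 5 - 1*1))² = (-2 + (-6 - 7*1)/(4*(1 + 1)))² = (-2 + (¼)*(-6 - 7)/2)² = (-2 + (¼)*(½)*(-13))² = (-2 - 13/8)² = (-29/8)² = 841/64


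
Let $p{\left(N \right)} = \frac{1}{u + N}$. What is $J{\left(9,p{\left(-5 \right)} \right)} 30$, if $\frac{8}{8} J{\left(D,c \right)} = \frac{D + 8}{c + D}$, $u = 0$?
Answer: $\frac{1275}{22} \approx 57.955$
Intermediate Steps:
$p{\left(N \right)} = \frac{1}{N}$ ($p{\left(N \right)} = \frac{1}{0 + N} = \frac{1}{N}$)
$J{\left(D,c \right)} = \frac{8 + D}{D + c}$ ($J{\left(D,c \right)} = \frac{D + 8}{c + D} = \frac{8 + D}{D + c}$)
$J{\left(9,p{\left(-5 \right)} \right)} 30 = \frac{8 + 9}{9 + \frac{1}{-5}} \cdot 30 = \frac{1}{9 - \frac{1}{5}} \cdot 17 \cdot 30 = \frac{1}{\frac{44}{5}} \cdot 17 \cdot 30 = \frac{5}{44} \cdot 17 \cdot 30 = \frac{85}{44} \cdot 30 = \frac{1275}{22}$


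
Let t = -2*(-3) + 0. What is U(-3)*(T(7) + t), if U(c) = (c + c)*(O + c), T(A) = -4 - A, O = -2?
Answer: -150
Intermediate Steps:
U(c) = 2*c*(-2 + c) (U(c) = (c + c)*(-2 + c) = (2*c)*(-2 + c) = 2*c*(-2 + c))
t = 6 (t = 6 + 0 = 6)
U(-3)*(T(7) + t) = (2*(-3)*(-2 - 3))*((-4 - 1*7) + 6) = (2*(-3)*(-5))*((-4 - 7) + 6) = 30*(-11 + 6) = 30*(-5) = -150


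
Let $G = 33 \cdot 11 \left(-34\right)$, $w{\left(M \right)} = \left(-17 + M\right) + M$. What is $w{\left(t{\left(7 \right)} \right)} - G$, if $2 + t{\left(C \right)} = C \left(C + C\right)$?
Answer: $12517$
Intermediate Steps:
$t{\left(C \right)} = -2 + 2 C^{2}$ ($t{\left(C \right)} = -2 + C \left(C + C\right) = -2 + C 2 C = -2 + 2 C^{2}$)
$w{\left(M \right)} = -17 + 2 M$
$G = -12342$ ($G = 363 \left(-34\right) = -12342$)
$w{\left(t{\left(7 \right)} \right)} - G = \left(-17 + 2 \left(-2 + 2 \cdot 7^{2}\right)\right) - -12342 = \left(-17 + 2 \left(-2 + 2 \cdot 49\right)\right) + 12342 = \left(-17 + 2 \left(-2 + 98\right)\right) + 12342 = \left(-17 + 2 \cdot 96\right) + 12342 = \left(-17 + 192\right) + 12342 = 175 + 12342 = 12517$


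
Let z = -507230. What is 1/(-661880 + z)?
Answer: -1/1169110 ≈ -8.5535e-7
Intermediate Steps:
1/(-661880 + z) = 1/(-661880 - 507230) = 1/(-1169110) = -1/1169110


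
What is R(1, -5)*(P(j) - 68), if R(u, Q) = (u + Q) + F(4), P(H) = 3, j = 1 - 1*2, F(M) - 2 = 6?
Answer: -260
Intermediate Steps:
F(M) = 8 (F(M) = 2 + 6 = 8)
j = -1 (j = 1 - 2 = -1)
R(u, Q) = 8 + Q + u (R(u, Q) = (u + Q) + 8 = (Q + u) + 8 = 8 + Q + u)
R(1, -5)*(P(j) - 68) = (8 - 5 + 1)*(3 - 68) = 4*(-65) = -260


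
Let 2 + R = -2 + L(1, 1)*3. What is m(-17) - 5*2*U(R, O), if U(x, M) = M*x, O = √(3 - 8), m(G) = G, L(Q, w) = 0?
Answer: -17 + 40*I*√5 ≈ -17.0 + 89.443*I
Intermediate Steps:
R = -4 (R = -2 + (-2 + 0*3) = -2 + (-2 + 0) = -2 - 2 = -4)
O = I*√5 (O = √(-5) = I*√5 ≈ 2.2361*I)
m(-17) - 5*2*U(R, O) = -17 - 5*2*(I*√5)*(-4) = -17 - 10*(-4*I*√5) = -17 - (-40)*I*√5 = -17 + 40*I*√5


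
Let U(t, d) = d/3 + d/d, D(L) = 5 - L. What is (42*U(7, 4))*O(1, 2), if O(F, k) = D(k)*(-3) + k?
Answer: -686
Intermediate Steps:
O(F, k) = -15 + 4*k (O(F, k) = (5 - k)*(-3) + k = (-15 + 3*k) + k = -15 + 4*k)
U(t, d) = 1 + d/3 (U(t, d) = d*(⅓) + 1 = d/3 + 1 = 1 + d/3)
(42*U(7, 4))*O(1, 2) = (42*(1 + (⅓)*4))*(-15 + 4*2) = (42*(1 + 4/3))*(-15 + 8) = (42*(7/3))*(-7) = 98*(-7) = -686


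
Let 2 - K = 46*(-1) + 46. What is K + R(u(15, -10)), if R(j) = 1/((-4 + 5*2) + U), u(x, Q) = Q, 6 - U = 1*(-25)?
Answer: 75/37 ≈ 2.0270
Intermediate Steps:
U = 31 (U = 6 - (-25) = 6 - 1*(-25) = 6 + 25 = 31)
K = 2 (K = 2 - (46*(-1) + 46) = 2 - (-46 + 46) = 2 - 1*0 = 2 + 0 = 2)
R(j) = 1/37 (R(j) = 1/((-4 + 5*2) + 31) = 1/((-4 + 10) + 31) = 1/(6 + 31) = 1/37)
K + R(u(15, -10)) = 2 + 1/37 = 75/37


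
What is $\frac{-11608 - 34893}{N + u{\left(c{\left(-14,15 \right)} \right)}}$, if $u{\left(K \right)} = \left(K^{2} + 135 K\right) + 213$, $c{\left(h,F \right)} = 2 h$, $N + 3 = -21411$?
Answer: $\frac{46501}{24197} \approx 1.9218$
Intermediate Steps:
$N = -21414$ ($N = -3 - 21411 = -21414$)
$u{\left(K \right)} = 213 + K^{2} + 135 K$
$\frac{-11608 - 34893}{N + u{\left(c{\left(-14,15 \right)} \right)}} = \frac{-11608 - 34893}{-21414 + \left(213 + \left(2 \left(-14\right)\right)^{2} + 135 \cdot 2 \left(-14\right)\right)} = - \frac{46501}{-21414 + \left(213 + \left(-28\right)^{2} + 135 \left(-28\right)\right)} = - \frac{46501}{-21414 + \left(213 + 784 - 3780\right)} = - \frac{46501}{-21414 - 2783} = - \frac{46501}{-24197} = \left(-46501\right) \left(- \frac{1}{24197}\right) = \frac{46501}{24197}$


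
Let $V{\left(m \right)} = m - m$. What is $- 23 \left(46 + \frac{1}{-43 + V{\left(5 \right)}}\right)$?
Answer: $- \frac{45471}{43} \approx -1057.5$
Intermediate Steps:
$V{\left(m \right)} = 0$
$- 23 \left(46 + \frac{1}{-43 + V{\left(5 \right)}}\right) = - 23 \left(46 + \frac{1}{-43 + 0}\right) = - 23 \left(46 + \frac{1}{-43}\right) = - 23 \left(46 - \frac{1}{43}\right) = \left(-23\right) \frac{1977}{43} = - \frac{45471}{43}$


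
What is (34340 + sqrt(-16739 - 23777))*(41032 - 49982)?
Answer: -307343000 - 17900*I*sqrt(10129) ≈ -3.0734e+8 - 1.8015e+6*I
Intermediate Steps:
(34340 + sqrt(-16739 - 23777))*(41032 - 49982) = (34340 + sqrt(-40516))*(-8950) = (34340 + 2*I*sqrt(10129))*(-8950) = -307343000 - 17900*I*sqrt(10129)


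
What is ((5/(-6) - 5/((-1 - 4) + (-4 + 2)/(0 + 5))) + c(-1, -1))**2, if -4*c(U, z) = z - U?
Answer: 25/2916 ≈ 0.0085734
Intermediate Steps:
c(U, z) = -z/4 + U/4 (c(U, z) = -(z - U)/4 = -z/4 + U/4)
((5/(-6) - 5/((-1 - 4) + (-4 + 2)/(0 + 5))) + c(-1, -1))**2 = ((5/(-6) - 5/((-1 - 4) + (-4 + 2)/(0 + 5))) + (-1/4*(-1) + (1/4)*(-1)))**2 = ((5*(-1/6) - 5/(-5 - 2/5)) + (1/4 - 1/4))**2 = ((-5/6 - 5/(-5 - 2*1/5)) + 0)**2 = ((-5/6 - 5/(-5 - 2/5)) + 0)**2 = ((-5/6 - 5/(-27/5)) + 0)**2 = ((-5/6 - 5*(-5/27)) + 0)**2 = ((-5/6 + 25/27) + 0)**2 = (5/54 + 0)**2 = (5/54)**2 = 25/2916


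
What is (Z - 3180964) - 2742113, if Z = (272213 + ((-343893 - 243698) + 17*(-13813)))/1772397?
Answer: -10498044455768/1772397 ≈ -5.9231e+6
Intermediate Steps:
Z = -550199/1772397 (Z = (272213 + (-587591 - 234821))*(1/1772397) = (272213 - 822412)*(1/1772397) = -550199*1/1772397 = -550199/1772397 ≈ -0.31043)
(Z - 3180964) - 2742113 = (-550199/1772397 - 3180964) - 2742113 = -5637931600907/1772397 - 2742113 = -10498044455768/1772397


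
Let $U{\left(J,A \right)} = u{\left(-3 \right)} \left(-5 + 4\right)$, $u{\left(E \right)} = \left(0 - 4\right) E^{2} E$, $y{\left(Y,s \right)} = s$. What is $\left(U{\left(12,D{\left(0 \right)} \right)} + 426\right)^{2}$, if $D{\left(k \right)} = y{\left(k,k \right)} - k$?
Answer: $101124$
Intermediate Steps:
$u{\left(E \right)} = - 4 E^{3}$ ($u{\left(E \right)} = - 4 E^{2} E = - 4 E^{3}$)
$D{\left(k \right)} = 0$ ($D{\left(k \right)} = k - k = 0$)
$U{\left(J,A \right)} = -108$ ($U{\left(J,A \right)} = - 4 \left(-3\right)^{3} \left(-5 + 4\right) = \left(-4\right) \left(-27\right) \left(-1\right) = 108 \left(-1\right) = -108$)
$\left(U{\left(12,D{\left(0 \right)} \right)} + 426\right)^{2} = \left(-108 + 426\right)^{2} = 318^{2} = 101124$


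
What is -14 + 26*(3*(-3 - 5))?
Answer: -638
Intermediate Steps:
-14 + 26*(3*(-3 - 5)) = -14 + 26*(3*(-8)) = -14 + 26*(-24) = -14 - 624 = -638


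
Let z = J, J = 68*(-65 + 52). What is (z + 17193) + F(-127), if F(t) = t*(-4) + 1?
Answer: 16818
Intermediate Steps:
J = -884 (J = 68*(-13) = -884)
F(t) = 1 - 4*t (F(t) = -4*t + 1 = 1 - 4*t)
z = -884
(z + 17193) + F(-127) = (-884 + 17193) + (1 - 4*(-127)) = 16309 + (1 + 508) = 16309 + 509 = 16818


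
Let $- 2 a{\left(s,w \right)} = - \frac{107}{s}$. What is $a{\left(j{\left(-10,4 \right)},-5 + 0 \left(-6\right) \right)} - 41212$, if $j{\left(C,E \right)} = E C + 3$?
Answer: $- \frac{3049795}{74} \approx -41213.0$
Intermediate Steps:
$j{\left(C,E \right)} = 3 + C E$ ($j{\left(C,E \right)} = C E + 3 = 3 + C E$)
$a{\left(s,w \right)} = \frac{107}{2 s}$ ($a{\left(s,w \right)} = - \frac{\left(-107\right) \frac{1}{s}}{2} = \frac{107}{2 s}$)
$a{\left(j{\left(-10,4 \right)},-5 + 0 \left(-6\right) \right)} - 41212 = \frac{107}{2 \left(3 - 40\right)} - 41212 = \frac{107}{2 \left(-37\right)} - 41212 = \frac{107}{2} \left(- \frac{1}{37}\right) - 41212 = - \frac{107}{74} - 41212 = - \frac{3049795}{74}$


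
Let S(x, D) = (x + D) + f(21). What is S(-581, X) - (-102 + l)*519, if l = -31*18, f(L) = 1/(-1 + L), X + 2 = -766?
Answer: 6823821/20 ≈ 3.4119e+5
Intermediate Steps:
X = -768 (X = -2 - 766 = -768)
S(x, D) = 1/20 + D + x (S(x, D) = (x + D) + 1/(-1 + 21) = (D + x) + 1/20 = 1/20 + D + x)
l = -558
S(-581, X) - (-102 + l)*519 = (1/20 - 768 - 581) - (-102 - 558)*519 = -26979/20 - (-660)*519 = -26979/20 - 1*(-342540) = -26979/20 + 342540 = 6823821/20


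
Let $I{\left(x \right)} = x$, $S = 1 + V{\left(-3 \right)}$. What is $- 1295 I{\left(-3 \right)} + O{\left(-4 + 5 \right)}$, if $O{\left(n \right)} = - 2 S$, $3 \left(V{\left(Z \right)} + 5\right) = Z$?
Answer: $3895$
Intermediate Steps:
$V{\left(Z \right)} = -5 + \frac{Z}{3}$
$S = -5$ ($S = 1 + \left(-5 + \frac{1}{3} \left(-3\right)\right) = 1 - 6 = -5$)
$O{\left(n \right)} = 10$ ($O{\left(n \right)} = \left(-2\right) \left(-5\right) = 10$)
$- 1295 I{\left(-3 \right)} + O{\left(-4 + 5 \right)} = \left(-1295\right) \left(-3\right) + 10 = 3885 + 10 = 3895$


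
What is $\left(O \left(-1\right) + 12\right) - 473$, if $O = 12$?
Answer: $-473$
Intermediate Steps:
$\left(O \left(-1\right) + 12\right) - 473 = \left(12 \left(-1\right) + 12\right) - 473 = \left(-12 + 12\right) - 473 = 0 - 473 = -473$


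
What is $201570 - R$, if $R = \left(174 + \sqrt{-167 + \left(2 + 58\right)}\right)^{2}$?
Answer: $171401 - 348 i \sqrt{107} \approx 1.714 \cdot 10^{5} - 3599.7 i$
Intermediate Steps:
$R = \left(174 + i \sqrt{107}\right)^{2}$ ($R = \left(174 + \sqrt{-167 + 60}\right)^{2} = \left(174 + \sqrt{-107}\right)^{2} = \left(174 + i \sqrt{107}\right)^{2} \approx 30169.0 + 3599.7 i$)
$201570 - R = 201570 - \left(174 + i \sqrt{107}\right)^{2}$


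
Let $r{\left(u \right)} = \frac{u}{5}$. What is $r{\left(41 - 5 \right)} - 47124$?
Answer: $- \frac{235584}{5} \approx -47117.0$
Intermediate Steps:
$r{\left(u \right)} = \frac{u}{5}$ ($r{\left(u \right)} = u \frac{1}{5} = \frac{u}{5}$)
$r{\left(41 - 5 \right)} - 47124 = \frac{41 - 5}{5} - 47124 = \frac{1}{5} \cdot 36 - 47124 = \frac{36}{5} - 47124 = - \frac{235584}{5}$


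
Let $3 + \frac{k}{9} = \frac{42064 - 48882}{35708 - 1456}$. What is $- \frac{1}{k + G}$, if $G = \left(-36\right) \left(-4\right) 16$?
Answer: $- \frac{17126}{38965221} \approx -0.00043952$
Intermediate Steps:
$G = 2304$ ($G = 144 \cdot 16 = 2304$)
$k = - \frac{493083}{17126}$ ($k = -27 + 9 \frac{42064 - 48882}{35708 - 1456} = -27 + 9 \left(- \frac{6818}{34252}\right) = -27 + 9 \left(\left(-6818\right) \frac{1}{34252}\right) = -27 + 9 \left(- \frac{3409}{17126}\right) = -27 - \frac{30681}{17126} = - \frac{493083}{17126} \approx -28.791$)
$- \frac{1}{k + G} = - \frac{1}{- \frac{493083}{17126} + 2304} = - \frac{1}{\frac{38965221}{17126}} = \left(-1\right) \frac{17126}{38965221} = - \frac{17126}{38965221}$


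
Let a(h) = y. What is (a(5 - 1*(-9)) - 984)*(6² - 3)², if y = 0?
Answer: -1071576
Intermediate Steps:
a(h) = 0
(a(5 - 1*(-9)) - 984)*(6² - 3)² = (0 - 984)*(6² - 3)² = -984*(36 - 3)² = -984*33² = -984*1089 = -1071576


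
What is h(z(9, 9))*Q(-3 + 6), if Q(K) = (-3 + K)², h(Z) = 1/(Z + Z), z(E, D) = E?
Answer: 0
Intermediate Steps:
h(Z) = 1/(2*Z)
h(z(9, 9))*Q(-3 + 6) = ((½)/9)*(-3 + (-3 + 6))² = ((½)*(⅑))*(-3 + 3)² = (1/18)*0² = (1/18)*0 = 0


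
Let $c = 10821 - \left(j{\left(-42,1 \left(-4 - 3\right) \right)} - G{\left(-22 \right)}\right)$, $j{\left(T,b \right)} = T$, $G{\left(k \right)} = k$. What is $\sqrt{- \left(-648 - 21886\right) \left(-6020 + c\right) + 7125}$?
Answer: $\sqrt{108643539} \approx 10423.0$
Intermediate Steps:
$c = 10841$ ($c = 10821 - \left(-42 - -22\right) = 10821 - \left(-42 + 22\right) = 10821 - -20 = 10821 + 20 = 10841$)
$\sqrt{- \left(-648 - 21886\right) \left(-6020 + c\right) + 7125} = \sqrt{- \left(-648 - 21886\right) \left(-6020 + 10841\right) + 7125} = \sqrt{- \left(-22534\right) 4821 + 7125} = \sqrt{\left(-1\right) \left(-108636414\right) + 7125} = \sqrt{108636414 + 7125} = \sqrt{108643539}$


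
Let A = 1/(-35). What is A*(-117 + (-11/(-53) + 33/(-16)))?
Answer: 100789/29680 ≈ 3.3959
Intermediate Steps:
A = -1/35 ≈ -0.028571
A*(-117 + (-11/(-53) + 33/(-16))) = -(-117 + (-11/(-53) + 33/(-16)))/35 = -(-117 + (-11*(-1/53) + 33*(-1/16)))/35 = -(-117 + (11/53 - 33/16))/35 = -(-117 - 1573/848)/35 = -1/35*(-100789/848) = 100789/29680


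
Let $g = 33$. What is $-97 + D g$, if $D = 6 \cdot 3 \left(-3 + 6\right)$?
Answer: $1685$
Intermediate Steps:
$D = 54$ ($D = 18 \cdot 3 = 54$)
$-97 + D g = -97 + 54 \cdot 33 = -97 + 1782 = 1685$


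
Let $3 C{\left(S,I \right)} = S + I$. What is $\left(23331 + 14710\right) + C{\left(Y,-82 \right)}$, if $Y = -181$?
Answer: $\frac{113860}{3} \approx 37953.0$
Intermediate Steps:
$C{\left(S,I \right)} = \frac{I}{3} + \frac{S}{3}$ ($C{\left(S,I \right)} = \frac{S + I}{3} = \frac{I + S}{3} = \frac{I}{3} + \frac{S}{3}$)
$\left(23331 + 14710\right) + C{\left(Y,-82 \right)} = \left(23331 + 14710\right) + \left(\frac{1}{3} \left(-82\right) + \frac{1}{3} \left(-181\right)\right) = 38041 - \frac{263}{3} = \frac{113860}{3}$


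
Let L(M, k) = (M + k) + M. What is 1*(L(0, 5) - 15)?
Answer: -10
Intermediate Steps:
L(M, k) = k + 2*M
1*(L(0, 5) - 15) = 1*((5 + 2*0) - 15) = 1*((5 + 0) - 15) = 1*(5 - 15) = 1*(-10) = -10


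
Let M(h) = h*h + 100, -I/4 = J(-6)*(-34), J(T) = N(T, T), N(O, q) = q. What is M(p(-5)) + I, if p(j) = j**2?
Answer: -91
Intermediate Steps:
J(T) = T
I = -816 (I = -(-24)*(-34) = -4*204 = -816)
M(h) = 100 + h**2 (M(h) = h**2 + 100 = 100 + h**2)
M(p(-5)) + I = (100 + ((-5)**2)**2) - 816 = (100 + 25**2) - 816 = (100 + 625) - 816 = 725 - 816 = -91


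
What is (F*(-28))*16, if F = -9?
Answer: 4032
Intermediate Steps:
(F*(-28))*16 = -9*(-28)*16 = 252*16 = 4032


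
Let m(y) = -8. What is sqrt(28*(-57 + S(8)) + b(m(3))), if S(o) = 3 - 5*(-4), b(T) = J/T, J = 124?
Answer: 3*I*sqrt(430)/2 ≈ 31.105*I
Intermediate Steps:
b(T) = 124/T
S(o) = 23 (S(o) = 3 + 20 = 23)
sqrt(28*(-57 + S(8)) + b(m(3))) = sqrt(28*(-57 + 23) + 124/(-8)) = sqrt(28*(-34) + 124*(-1/8)) = sqrt(-952 - 31/2) = sqrt(-1935/2) = 3*I*sqrt(430)/2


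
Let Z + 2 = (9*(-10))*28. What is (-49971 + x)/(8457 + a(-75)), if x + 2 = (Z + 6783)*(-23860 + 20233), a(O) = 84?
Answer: -15504620/8541 ≈ -1815.3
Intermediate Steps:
Z = -2522 (Z = -2 + (9*(-10))*28 = -2 - 90*28 = -2 - 2520 = -2522)
x = -15454649 (x = -2 + (-2522 + 6783)*(-23860 + 20233) = -2 + 4261*(-3627) = -2 - 15454647 = -15454649)
(-49971 + x)/(8457 + a(-75)) = (-49971 - 15454649)/(8457 + 84) = -15504620/8541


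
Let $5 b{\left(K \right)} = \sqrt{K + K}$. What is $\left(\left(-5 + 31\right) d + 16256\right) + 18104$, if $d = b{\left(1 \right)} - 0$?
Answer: $34360 + \frac{26 \sqrt{2}}{5} \approx 34367.0$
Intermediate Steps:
$b{\left(K \right)} = \frac{\sqrt{2} \sqrt{K}}{5}$ ($b{\left(K \right)} = \frac{\sqrt{K + K}}{5} = \frac{\sqrt{2 K}}{5} = \frac{\sqrt{2} \sqrt{K}}{5}$)
$d = \frac{\sqrt{2}}{5}$ ($d = \frac{\sqrt{2} \sqrt{1}}{5} - 0 = \frac{1}{5} \sqrt{2} \cdot 1 + 0 = \frac{\sqrt{2}}{5} + 0 = \frac{\sqrt{2}}{5} \approx 0.28284$)
$\left(\left(-5 + 31\right) d + 16256\right) + 18104 = \left(\left(-5 + 31\right) \frac{\sqrt{2}}{5} + 16256\right) + 18104 = \left(26 \frac{\sqrt{2}}{5} + 16256\right) + 18104 = \left(\frac{26 \sqrt{2}}{5} + 16256\right) + 18104 = \left(16256 + \frac{26 \sqrt{2}}{5}\right) + 18104 = 34360 + \frac{26 \sqrt{2}}{5}$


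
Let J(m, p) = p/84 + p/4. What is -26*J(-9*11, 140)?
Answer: -2860/3 ≈ -953.33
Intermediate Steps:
J(m, p) = 11*p/42 (J(m, p) = p*(1/84) + p*(1/4) = p/84 + p/4 = 11*p/42)
-26*J(-9*11, 140) = -143*140/21 = -26*110/3 = -2860/3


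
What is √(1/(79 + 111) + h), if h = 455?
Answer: √16425690/190 ≈ 21.331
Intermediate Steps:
√(1/(79 + 111) + h) = √(1/(79 + 111) + 455) = √(1/190 + 455) = √(86451/190) = √16425690/190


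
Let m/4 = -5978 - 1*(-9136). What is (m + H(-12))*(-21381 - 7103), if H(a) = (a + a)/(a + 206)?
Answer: -34901217328/97 ≈ -3.5981e+8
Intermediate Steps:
m = 12632 (m = 4*(-5978 - 1*(-9136)) = 4*(-5978 + 9136) = 4*3158 = 12632)
H(a) = 2*a/(206 + a) (H(a) = (2*a)/(206 + a) = 2*a/(206 + a))
(m + H(-12))*(-21381 - 7103) = (12632 + 2*(-12)/(206 - 12))*(-21381 - 7103) = (12632 + 2*(-12)/194)*(-28484) = (12632 + 2*(-12)*(1/194))*(-28484) = (12632 - 12/97)*(-28484) = (1225292/97)*(-28484) = -34901217328/97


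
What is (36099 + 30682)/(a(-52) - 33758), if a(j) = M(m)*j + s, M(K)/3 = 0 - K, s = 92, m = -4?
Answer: -66781/34290 ≈ -1.9475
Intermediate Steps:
M(K) = -3*K (M(K) = 3*(0 - K) = 3*(-K) = -3*K)
a(j) = 92 + 12*j (a(j) = (-3*(-4))*j + 92 = 12*j + 92 = 92 + 12*j)
(36099 + 30682)/(a(-52) - 33758) = (36099 + 30682)/((92 + 12*(-52)) - 33758) = 66781/((92 - 624) - 33758) = 66781/(-532 - 33758) = 66781/(-34290) = 66781*(-1/34290) = -66781/34290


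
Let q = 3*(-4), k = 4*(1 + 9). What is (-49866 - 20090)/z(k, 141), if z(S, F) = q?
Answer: 17489/3 ≈ 5829.7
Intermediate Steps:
k = 40 (k = 4*10 = 40)
q = -12
z(S, F) = -12
(-49866 - 20090)/z(k, 141) = (-49866 - 20090)/(-12) = -69956*(-1/12) = 17489/3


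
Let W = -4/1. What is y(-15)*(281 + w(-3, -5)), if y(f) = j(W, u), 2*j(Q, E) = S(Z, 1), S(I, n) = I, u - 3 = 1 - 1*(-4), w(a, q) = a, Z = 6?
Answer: 834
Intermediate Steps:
u = 8 (u = 3 + (1 - 1*(-4)) = 3 + (1 + 4) = 3 + 5 = 8)
W = -4 (W = -4*1 = -4)
j(Q, E) = 3 (j(Q, E) = (½)*6 = 3)
y(f) = 3
y(-15)*(281 + w(-3, -5)) = 3*(281 - 3) = 3*278 = 834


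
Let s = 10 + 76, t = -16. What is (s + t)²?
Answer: 4900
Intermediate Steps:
s = 86
(s + t)² = (86 - 16)² = 70² = 4900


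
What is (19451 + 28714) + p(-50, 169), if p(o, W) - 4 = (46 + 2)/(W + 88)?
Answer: 12379481/257 ≈ 48169.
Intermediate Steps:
p(o, W) = 4 + 48/(88 + W) (p(o, W) = 4 + (46 + 2)/(W + 88) = 4 + 48/(88 + W))
(19451 + 28714) + p(-50, 169) = (19451 + 28714) + 4*(100 + 169)/(88 + 169) = 48165 + 4*269/257 = 48165 + 4*(1/257)*269 = 48165 + 1076/257 = 12379481/257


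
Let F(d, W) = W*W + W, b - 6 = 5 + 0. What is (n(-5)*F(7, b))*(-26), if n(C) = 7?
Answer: -24024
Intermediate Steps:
b = 11 (b = 6 + (5 + 0) = 6 + 5 = 11)
F(d, W) = W + W² (F(d, W) = W² + W = W + W²)
(n(-5)*F(7, b))*(-26) = (7*(11*(1 + 11)))*(-26) = (7*(11*12))*(-26) = (7*132)*(-26) = 924*(-26) = -24024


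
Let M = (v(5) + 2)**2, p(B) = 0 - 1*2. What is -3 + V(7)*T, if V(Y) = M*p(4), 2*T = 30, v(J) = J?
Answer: -1473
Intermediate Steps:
p(B) = -2 (p(B) = 0 - 2 = -2)
T = 15 (T = (1/2)*30 = 15)
M = 49 (M = (5 + 2)**2 = 7**2 = 49)
V(Y) = -98 (V(Y) = 49*(-2) = -98)
-3 + V(7)*T = -3 - 98*15 = -3 - 1470 = -1473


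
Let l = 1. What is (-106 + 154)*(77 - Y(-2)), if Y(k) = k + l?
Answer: 3744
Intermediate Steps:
Y(k) = 1 + k (Y(k) = k + 1 = 1 + k)
(-106 + 154)*(77 - Y(-2)) = (-106 + 154)*(77 - (1 - 2)) = 48*(77 - 1*(-1)) = 48*(77 + 1) = 48*78 = 3744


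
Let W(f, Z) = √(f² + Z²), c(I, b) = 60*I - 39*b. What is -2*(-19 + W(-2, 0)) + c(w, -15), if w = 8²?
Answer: 4459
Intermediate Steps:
w = 64
c(I, b) = -39*b + 60*I
W(f, Z) = √(Z² + f²)
-2*(-19 + W(-2, 0)) + c(w, -15) = -2*(-19 + √(0² + (-2)²)) + (-39*(-15) + 60*64) = -2*(-19 + √(0 + 4)) + (585 + 3840) = -2*(-19 + √4) + 4425 = -2*(-19 + 2) + 4425 = -2*(-17) + 4425 = 34 + 4425 = 4459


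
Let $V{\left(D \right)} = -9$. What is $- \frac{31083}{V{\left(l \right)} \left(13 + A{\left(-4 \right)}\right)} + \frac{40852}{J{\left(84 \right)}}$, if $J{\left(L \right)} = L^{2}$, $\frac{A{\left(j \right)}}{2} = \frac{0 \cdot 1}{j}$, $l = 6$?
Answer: $\frac{68407}{252} \approx 271.46$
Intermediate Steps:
$A{\left(j \right)} = 0$ ($A{\left(j \right)} = 2 \frac{0 \cdot 1}{j} = 2 \frac{0}{j} = 2 \cdot 0 = 0$)
$- \frac{31083}{V{\left(l \right)} \left(13 + A{\left(-4 \right)}\right)} + \frac{40852}{J{\left(84 \right)}} = - \frac{31083}{\left(-9\right) \left(13 + 0\right)} + \frac{40852}{84^{2}} = - \frac{31083}{\left(-9\right) 13} + \frac{40852}{7056} = - \frac{31083}{-117} + 40852 \cdot \frac{1}{7056} = \left(-31083\right) \left(- \frac{1}{117}\right) + \frac{1459}{252} = \frac{797}{3} + \frac{1459}{252} = \frac{68407}{252}$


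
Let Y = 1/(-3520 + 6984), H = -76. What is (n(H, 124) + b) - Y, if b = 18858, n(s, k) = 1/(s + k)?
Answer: 391945099/20784 ≈ 18858.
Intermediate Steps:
n(s, k) = 1/(k + s)
Y = 1/3464 ≈ 0.00028868
(n(H, 124) + b) - Y = (1/(124 - 76) + 18858) - 1*1/3464 = (1/48 + 18858) - 1/3464 = 905185/48 - 1/3464 = 391945099/20784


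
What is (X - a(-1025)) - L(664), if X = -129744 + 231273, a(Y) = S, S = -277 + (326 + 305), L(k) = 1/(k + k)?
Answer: 134360399/1328 ≈ 1.0118e+5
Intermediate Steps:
L(k) = 1/(2*k)
S = 354 (S = -277 + 631 = 354)
a(Y) = 354
X = 101529
(X - a(-1025)) - L(664) = (101529 - 1*354) - 1/(2*664) = (101529 - 354) - 1/(2*664) = 101175 - 1*1/1328 = 101175 - 1/1328 = 134360399/1328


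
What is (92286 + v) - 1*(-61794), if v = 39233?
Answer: 193313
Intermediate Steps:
(92286 + v) - 1*(-61794) = (92286 + 39233) - 1*(-61794) = 131519 + 61794 = 193313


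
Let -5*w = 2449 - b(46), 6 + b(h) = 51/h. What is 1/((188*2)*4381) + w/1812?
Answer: -11621262079/42906900660 ≈ -0.27085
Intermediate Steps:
b(h) = -6 + 51/h
w = -112879/230 (w = -(2449 - (-6 + 51/46))/5 = -(2449 - 1*(-225/46))/5 = -(2449 + 225/46)/5 = -⅕*112879/46 = -112879/230 ≈ -490.78)
1/((188*2)*4381) + w/1812 = 1/((188*2)*4381) - 112879/230/1812 = (1/4381)/376 - 112879/230*1/1812 = (1/376)*(1/4381) - 112879/416760 = 1/1647256 - 112879/416760 = -11621262079/42906900660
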